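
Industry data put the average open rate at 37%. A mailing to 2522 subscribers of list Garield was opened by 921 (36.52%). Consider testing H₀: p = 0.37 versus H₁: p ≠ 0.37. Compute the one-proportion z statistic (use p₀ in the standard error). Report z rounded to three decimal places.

p̂ = 921/2522 = 0.36519.
Under H₀, SE = √(0.37·0.63/2522) = √(9.24266e-05) = 0.00961.
z = (0.36519 − 0.37)/0.00961 = -0.00481/0.00961 = -0.501.

z = -0.501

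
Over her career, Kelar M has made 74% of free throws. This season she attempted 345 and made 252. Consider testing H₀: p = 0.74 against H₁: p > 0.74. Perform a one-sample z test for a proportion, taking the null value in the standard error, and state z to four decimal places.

p̂ = 252/345 ≈ 0.730435.
SE = √(p₀(1−p₀)/n) = √(0.1924/345) = 0.023615.
z = (0.730435 − 0.74)/0.023615 = -0.009565/0.023615 = -0.4050.
p-value = P(Z > -0.405) ≈ 0.6573.

z = -0.4050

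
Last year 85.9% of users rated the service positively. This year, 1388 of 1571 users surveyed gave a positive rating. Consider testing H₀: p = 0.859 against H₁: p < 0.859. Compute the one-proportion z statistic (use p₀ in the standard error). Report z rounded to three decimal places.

p̂ = 1388/1571 ≈ 0.88351.
SE = √(p₀(1−p₀)/n) = √(0.12112/1571) = 0.00878.
z = (0.88351 − 0.859)/0.00878 = 0.02451/0.00878 = 2.792.
p-value = P(Z < 2.792) ≈ 0.9974.

z = 2.792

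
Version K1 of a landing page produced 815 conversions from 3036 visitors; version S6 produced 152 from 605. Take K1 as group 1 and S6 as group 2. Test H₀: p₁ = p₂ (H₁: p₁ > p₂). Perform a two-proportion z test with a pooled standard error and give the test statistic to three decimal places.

p̂₁ = 815/3036 ≈ 0.26845, p̂₂ = 152/605 ≈ 0.25124.
Pooled p̂ = (815+152)/(3036+605) = 967/3641 = 0.26559.
SE = √(p̂(1−p̂)(1/n₁+1/n₂)) = √(0.26559·0.73441·0.00198227) = √(0.000386643) = 0.01966.
z = (0.26845 − 0.25124)/0.01966 = 0.01721/0.01966 = 0.875.
p-value = P(Z > 0.875) ≈ 0.1908.

z = 0.875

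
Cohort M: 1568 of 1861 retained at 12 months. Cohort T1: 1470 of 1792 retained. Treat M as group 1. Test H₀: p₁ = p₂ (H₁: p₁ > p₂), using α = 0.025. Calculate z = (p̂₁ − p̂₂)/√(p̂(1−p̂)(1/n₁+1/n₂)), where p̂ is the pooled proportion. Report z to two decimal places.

p̂₁ = 1568/1861 ≈ 0.8426, p̂₂ = 1470/1792 ≈ 0.8203.
Pooled p̂ = (1568+1470)/(1861+1792) = 3038/3653 = 0.8316.
SE = √(0.140011 × 0.00109538) = 0.0124.
z = (0.8426 − 0.8203)/0.0124 = 0.0223/0.0124 = 1.80.
p-value = P(Z > 1.796) ≈ 0.0362. With α = 0.025, fail to reject H₀.

z = 1.80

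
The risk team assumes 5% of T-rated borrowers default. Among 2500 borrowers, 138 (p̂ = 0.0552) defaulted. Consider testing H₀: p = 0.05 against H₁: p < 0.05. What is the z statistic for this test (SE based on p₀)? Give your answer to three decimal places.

z = 1.193

p̂ = 138/2500 ≈ 0.05520.
SE = √(p₀(1−p₀)/n) = √(0.0475/2500) = 0.00436.
z = (0.05520 − 0.05)/0.00436 = 0.00520/0.00436 = 1.193.
p-value = P(Z < 1.193) ≈ 0.8836.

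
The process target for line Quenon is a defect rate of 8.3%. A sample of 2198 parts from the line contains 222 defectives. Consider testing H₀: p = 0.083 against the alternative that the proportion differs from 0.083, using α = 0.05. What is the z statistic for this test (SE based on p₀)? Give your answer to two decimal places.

p̂ = 222/2198 ≈ 0.10100.
Under H₀, SE = √(0.083·0.917/2198) = √(3.46274e-05) = 0.00588.
z = (0.10100 − 0.083)/0.00588 = 0.01800/0.00588 = 3.06.
Two-sided p-value ≈ 2·Φ(−3.059) = 0.0022, so at α = 0.05 we reject H₀.

z = 3.06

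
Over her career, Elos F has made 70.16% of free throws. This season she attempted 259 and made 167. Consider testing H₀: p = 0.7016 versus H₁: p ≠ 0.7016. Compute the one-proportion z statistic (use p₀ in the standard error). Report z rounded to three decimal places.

p̂ = 167/259 = 0.64479.
Standard error under H₀: √(0.7016×0.2984/259) = 0.02843.
z = (0.64479 − 0.7016)/0.02843 = -0.05681/0.02843 = -1.998.

z = -1.998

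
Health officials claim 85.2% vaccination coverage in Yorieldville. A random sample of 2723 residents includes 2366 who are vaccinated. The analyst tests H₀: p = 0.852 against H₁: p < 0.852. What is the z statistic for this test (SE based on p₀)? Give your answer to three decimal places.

p̂ = 2366/2723 = 0.868895.
SE = √(p₀(1−p₀)/n) = √(0.1261/2723) = 0.006805.
z = (0.868895 − 0.852)/0.006805 = 0.016895/0.006805 = 2.483.

z = 2.483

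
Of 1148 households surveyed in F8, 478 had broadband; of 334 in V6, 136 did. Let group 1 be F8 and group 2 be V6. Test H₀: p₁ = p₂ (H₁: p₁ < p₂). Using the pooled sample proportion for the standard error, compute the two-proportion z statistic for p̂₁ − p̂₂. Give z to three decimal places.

p̂₁ = 478/1148 ≈ 0.41638, p̂₂ = 136/334 ≈ 0.40719.
Pooled p̂ = (478+136)/(1148+334) = 614/1482 = 0.41430.
SE = √(0.242656 × 0.00386509) = 0.03062.
z = (0.41638 − 0.40719)/0.03062 = 0.00919/0.03062 = 0.300.

z = 0.300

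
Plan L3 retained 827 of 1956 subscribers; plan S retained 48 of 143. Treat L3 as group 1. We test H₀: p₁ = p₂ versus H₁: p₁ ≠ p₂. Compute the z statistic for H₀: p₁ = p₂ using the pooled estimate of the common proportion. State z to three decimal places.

z = 2.040

p̂₁ = 827/1956 ≈ 0.42280, p̂₂ = 48/143 ≈ 0.33566.
Pooled p̂ = (827+48)/(1956+143) = 875/2099 = 0.41687.
SE = √(p̂(1−p̂)(1/n₁+1/n₂)) = √(0.41687·0.58313·0.00750425) = √(0.0018242) = 0.04271.
z = (0.42280 − 0.33566)/0.04271 = 0.08714/0.04271 = 2.040.
Two-sided p-value ≈ 2·Φ(−2.040) = 0.0413.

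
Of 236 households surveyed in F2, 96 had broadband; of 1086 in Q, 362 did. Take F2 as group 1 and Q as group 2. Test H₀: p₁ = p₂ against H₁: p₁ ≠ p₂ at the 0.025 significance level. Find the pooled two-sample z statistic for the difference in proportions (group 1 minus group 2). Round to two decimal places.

p̂₁ = 96/236 = 0.4068, p̂₂ = 362/1086 = 0.3333.
Pooled p̂ = (96+362)/(236+1086) = 458/1322 = 0.3464.
SE = √(0.226421 × 0.0051581) = 0.0342.
z = (0.4068 − 0.3333)/0.0342 = 0.0735/0.0342 = 2.15.
p-value = 2·P(Z > 2.149) ≈ 0.0316; since p > α = 0.025, fail to reject H₀.

z = 2.15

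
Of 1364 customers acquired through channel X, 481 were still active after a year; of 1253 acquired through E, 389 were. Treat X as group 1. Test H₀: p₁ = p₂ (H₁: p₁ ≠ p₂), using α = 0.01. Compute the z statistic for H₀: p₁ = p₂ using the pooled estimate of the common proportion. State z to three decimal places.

p̂₁ = 481/1364 ≈ 0.352639, p̂₂ = 389/1253 ≈ 0.310455.
Pooled p̂ = (481+389)/(1364+1253) = 870/2617 = 0.332442.
SE = √(p̂(1−p̂)(1/n₁+1/n₂)) = √(0.332442·0.667558·0.00153122) = √(0.000339815) = 0.018434.
z = (0.352639 − 0.310455)/0.018434 = 0.042184/0.018434 = 2.288.
Two-sided p-value ≈ 2·Φ(−2.288) = 0.0221; since p > α = 0.01, fail to reject H₀.

z = 2.288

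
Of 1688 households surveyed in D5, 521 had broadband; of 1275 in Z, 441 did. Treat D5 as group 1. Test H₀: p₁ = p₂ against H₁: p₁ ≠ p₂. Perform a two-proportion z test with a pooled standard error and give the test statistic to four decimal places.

z = -2.1430

p̂₁ = 521/1688 ≈ 0.308649, p̂₂ = 441/1275 ≈ 0.345882.
Pooled p̂ = (521+441)/(1688+1275) = 962/2963 = 0.324671.
SE = √(p̂(1−p̂)(1/n₁+1/n₂)) = √(0.324671·0.675329·0.00137673) = √(0.000301862) = 0.017374.
z = (0.308649 − 0.345882)/0.017374 = -0.037233/0.017374 = -2.1430.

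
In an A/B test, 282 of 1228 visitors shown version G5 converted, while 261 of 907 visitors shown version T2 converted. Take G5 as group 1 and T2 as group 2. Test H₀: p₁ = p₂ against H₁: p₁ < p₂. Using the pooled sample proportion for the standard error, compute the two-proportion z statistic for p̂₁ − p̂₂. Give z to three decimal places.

p̂₁ = 282/1228 ≈ 0.22964, p̂₂ = 261/907 ≈ 0.28776.
Pooled p̂ = (282+261)/(1228+907) = 543/2135 = 0.25433.
SE = √(p̂(1−p̂)(1/n₁+1/n₂)) = √(0.25433·0.74567·0.00191687) = √(0.000363529) = 0.01907.
z = (0.22964 − 0.28776)/0.01907 = -0.05812/0.01907 = -3.048.

z = -3.048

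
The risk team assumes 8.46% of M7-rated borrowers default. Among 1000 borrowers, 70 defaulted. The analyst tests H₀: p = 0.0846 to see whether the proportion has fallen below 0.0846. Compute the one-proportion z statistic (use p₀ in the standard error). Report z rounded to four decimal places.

z = -1.6591

p̂ = 70/1000 ≈ 0.070000.
Standard error under H₀: √(0.0846×0.9154/1000) = 0.008800.
z = (0.070000 − 0.0846)/0.008800 = -0.014600/0.008800 = -1.6591.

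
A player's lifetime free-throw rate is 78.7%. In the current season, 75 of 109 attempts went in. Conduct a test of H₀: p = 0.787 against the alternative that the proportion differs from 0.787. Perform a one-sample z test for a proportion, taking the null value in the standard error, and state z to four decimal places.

p̂ = 75/109 ≈ 0.688073.
Under H₀, SE = √(0.787·0.213/109) = √(0.0015379) = 0.039216.
z = (0.688073 − 0.787)/0.039216 = -0.098927/0.039216 = -2.5226.

z = -2.5226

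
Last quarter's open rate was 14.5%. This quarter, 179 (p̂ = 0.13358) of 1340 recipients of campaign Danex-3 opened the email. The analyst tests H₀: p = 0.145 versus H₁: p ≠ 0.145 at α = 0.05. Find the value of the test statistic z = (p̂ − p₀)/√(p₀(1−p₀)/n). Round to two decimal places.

z = -1.19

p̂ = 179/1340 ≈ 0.1336.
Under H₀, SE = √(0.145·0.855/1340) = √(9.25187e-05) = 0.0096.
z = (0.1336 − 0.145)/0.0096 = -0.0114/0.0096 = -1.19.
Two-sided p-value ≈ 2·Φ(−1.187) = 0.2352, so at α = 0.05 we fail to reject H₀.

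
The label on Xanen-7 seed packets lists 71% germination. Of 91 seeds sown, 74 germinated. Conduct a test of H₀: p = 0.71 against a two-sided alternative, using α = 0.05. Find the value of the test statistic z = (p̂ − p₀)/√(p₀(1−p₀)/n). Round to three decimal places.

p̂ = 74/91 = 0.81319.
SE = √(p₀(1−p₀)/n) = √(0.2059/91) = 0.04757.
z = (0.81319 − 0.71)/0.04757 = 0.10319/0.04757 = 2.169.
p-value = 2·P(Z > 2.169) ≈ 0.0301. With α = 0.05, reject H₀.

z = 2.169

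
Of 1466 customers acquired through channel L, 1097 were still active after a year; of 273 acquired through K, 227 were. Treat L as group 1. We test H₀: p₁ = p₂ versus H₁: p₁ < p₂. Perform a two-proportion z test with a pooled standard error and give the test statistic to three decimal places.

z = -2.961

p̂₁ = 1097/1466 ≈ 0.74829, p̂₂ = 227/273 ≈ 0.83150.
Pooled p̂ = (1097+227)/(1466+273) = 1324/1739 = 0.76136.
SE = √(p̂(1−p̂)(1/n₁+1/n₂)) = √(0.76136·0.23864·0.00434513) = √(0.000789478) = 0.02810.
z = (0.74829 − 0.83150)/0.02810 = -0.08321/0.02810 = -2.961.
p-value = P(Z < -2.961) ≈ 0.0015.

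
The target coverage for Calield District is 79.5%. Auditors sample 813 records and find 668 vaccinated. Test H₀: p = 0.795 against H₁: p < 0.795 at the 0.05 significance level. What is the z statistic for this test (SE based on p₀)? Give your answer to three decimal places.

z = 1.882

p̂ = 668/813 = 0.82165.
SE = √(p₀(1−p₀)/n) = √(0.16297/813) = 0.01416.
z = (0.82165 − 0.795)/0.01416 = 0.02665/0.01416 = 1.882.
p-value = P(Z < 1.882) ≈ 0.9701; since p > α = 0.05, fail to reject H₀.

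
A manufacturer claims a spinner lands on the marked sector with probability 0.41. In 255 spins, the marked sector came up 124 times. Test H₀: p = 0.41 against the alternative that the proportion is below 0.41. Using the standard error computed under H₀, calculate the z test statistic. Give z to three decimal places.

p̂ = 124/255 = 0.48627.
Under H₀, SE = √(0.41·0.59/255) = √(0.000948627) = 0.03080.
z = (0.48627 − 0.41)/0.03080 = 0.07627/0.03080 = 2.476.

z = 2.476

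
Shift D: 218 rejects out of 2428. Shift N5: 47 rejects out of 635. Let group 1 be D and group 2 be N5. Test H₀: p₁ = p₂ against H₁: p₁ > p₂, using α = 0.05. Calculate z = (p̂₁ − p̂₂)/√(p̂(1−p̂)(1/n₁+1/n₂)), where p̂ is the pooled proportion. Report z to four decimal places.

p̂₁ = 218/2428 = 0.089786, p̂₂ = 47/635 = 0.074016.
Pooled p̂ = (218+47)/(2428+635) = 265/3063 = 0.086516.
SE = √(0.0790314 × 0.00198666) = 0.012530.
z = (0.089786 − 0.074016)/0.012530 = 0.015770/0.012530 = 1.2586.
p-value = P(Z > 1.259) ≈ 0.1041. With α = 0.05, fail to reject H₀.

z = 1.2586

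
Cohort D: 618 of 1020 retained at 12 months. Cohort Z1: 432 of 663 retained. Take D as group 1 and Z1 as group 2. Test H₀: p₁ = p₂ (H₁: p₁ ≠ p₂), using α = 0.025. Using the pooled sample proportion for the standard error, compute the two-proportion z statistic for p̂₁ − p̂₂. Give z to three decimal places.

z = -1.891

p̂₁ = 618/1020 ≈ 0.60588, p̂₂ = 432/663 ≈ 0.65158.
Pooled p̂ = (618+432)/(1020+663) = 1050/1683 = 0.62389.
SE = √(p̂(1−p̂)(1/n₁+1/n₂)) = √(0.62389·0.37611·0.00248869) = √(0.000583976) = 0.02417.
z = (0.60588 − 0.65158)/0.02417 = -0.04570/0.02417 = -1.891.
p-value = 2·P(Z > 1.891) ≈ 0.0586; since p > α = 0.025, fail to reject H₀.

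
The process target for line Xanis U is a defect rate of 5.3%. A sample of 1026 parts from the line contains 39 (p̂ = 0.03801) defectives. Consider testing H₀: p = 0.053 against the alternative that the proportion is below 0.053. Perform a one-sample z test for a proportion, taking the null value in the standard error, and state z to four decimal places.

p̂ = 39/1026 ≈ 0.038012.
SE = √(p₀(1−p₀)/n) = √(0.050191/1026) = 0.006994.
z = (0.038012 − 0.053)/0.006994 = -0.014988/0.006994 = -2.1430.

z = -2.1430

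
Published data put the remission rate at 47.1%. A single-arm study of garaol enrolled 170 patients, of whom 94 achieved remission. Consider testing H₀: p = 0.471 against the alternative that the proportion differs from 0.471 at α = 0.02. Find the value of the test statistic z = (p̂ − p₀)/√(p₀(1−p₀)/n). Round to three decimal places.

z = 2.140

p̂ = 94/170 = 0.552941.
Standard error under H₀: √(0.471×0.529/170) = 0.038284.
z = (0.552941 − 0.471)/0.038284 = 0.081941/0.038284 = 2.140.
Two-sided p-value ≈ 2·Φ(−2.140) = 0.0323, so at α = 0.02 we fail to reject H₀.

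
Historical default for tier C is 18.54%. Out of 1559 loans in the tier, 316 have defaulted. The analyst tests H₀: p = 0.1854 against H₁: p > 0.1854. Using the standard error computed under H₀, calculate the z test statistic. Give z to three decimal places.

z = 1.757

p̂ = 316/1559 = 0.20269.
Under H₀, SE = √(0.1854·0.8146/1559) = √(9.68742e-05) = 0.00984.
z = (0.20269 − 0.1854)/0.00984 = 0.01729/0.00984 = 1.757.
p-value = P(Z > 1.757) ≈ 0.0395.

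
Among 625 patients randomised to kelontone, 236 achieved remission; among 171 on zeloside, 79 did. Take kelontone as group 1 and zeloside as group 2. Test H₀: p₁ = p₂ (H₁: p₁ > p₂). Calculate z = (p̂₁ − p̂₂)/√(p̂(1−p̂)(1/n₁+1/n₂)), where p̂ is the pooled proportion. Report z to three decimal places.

z = -2.000

p̂₁ = 236/625 = 0.37760, p̂₂ = 79/171 = 0.46199.
Pooled p̂ = (236+79)/(625+171) = 315/796 = 0.39573.
SE = √(p̂(1−p̂)(1/n₁+1/n₂)) = √(0.39573·0.60427·0.00744795) = √(0.00178101) = 0.04220.
z = (0.37760 − 0.46199)/0.04220 = -0.08439/0.04220 = -2.000.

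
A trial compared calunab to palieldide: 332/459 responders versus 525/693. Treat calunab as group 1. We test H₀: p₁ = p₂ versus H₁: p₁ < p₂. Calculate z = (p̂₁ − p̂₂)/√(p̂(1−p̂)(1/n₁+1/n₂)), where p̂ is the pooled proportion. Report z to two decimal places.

z = -1.30

p̂₁ = 332/459 ≈ 0.7233, p̂₂ = 525/693 ≈ 0.7576.
Pooled p̂ = (332+525)/(459+693) = 857/1152 = 0.7439.
SE = √(p̂(1−p̂)(1/n₁+1/n₂)) = √(0.7439·0.2561·0.00362165) = √(0.000689929) = 0.0263.
z = (0.7233 − 0.7576)/0.0263 = -0.0343/0.0263 = -1.30.
p-value = P(Z < -1.304) ≈ 0.0960.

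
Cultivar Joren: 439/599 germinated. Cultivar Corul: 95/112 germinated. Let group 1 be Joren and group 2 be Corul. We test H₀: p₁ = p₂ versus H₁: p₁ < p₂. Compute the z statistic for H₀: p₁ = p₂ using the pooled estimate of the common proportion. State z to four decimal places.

p̂₁ = 439/599 = 0.732888, p̂₂ = 95/112 = 0.848214.
Pooled p̂ = (439+95)/(599+112) = 534/711 = 0.751055.
SE = √(p̂(1−p̂)(1/n₁+1/n₂)) = √(0.751055·0.248945·0.010598) = √(0.00198153) = 0.044514.
z = (0.732888 − 0.848214)/0.044514 = -0.115326/0.044514 = -2.5908.

z = -2.5908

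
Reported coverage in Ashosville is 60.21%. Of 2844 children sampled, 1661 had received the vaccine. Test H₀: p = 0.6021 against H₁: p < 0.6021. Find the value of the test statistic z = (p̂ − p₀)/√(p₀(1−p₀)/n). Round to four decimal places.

z = -1.9681

p̂ = 1661/2844 ≈ 0.584037.
SE = √(p₀(1−p₀)/n) = √(0.23958/2844) = 0.009178.
z = (0.584037 − 0.6021)/0.009178 = -0.018063/0.009178 = -1.9681.
p-value = P(Z < -1.968) ≈ 0.0245.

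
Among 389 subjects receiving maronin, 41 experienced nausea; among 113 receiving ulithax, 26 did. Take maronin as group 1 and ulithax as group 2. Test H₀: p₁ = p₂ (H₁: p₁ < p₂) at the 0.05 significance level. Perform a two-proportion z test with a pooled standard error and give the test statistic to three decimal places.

p̂₁ = 41/389 = 0.10540, p̂₂ = 26/113 = 0.23009.
Pooled p̂ = (41+26)/(389+113) = 67/502 = 0.13347.
SE = √(p̂(1−p̂)(1/n₁+1/n₂)) = √(0.13347·0.86653·0.0114203) = √(0.00132079) = 0.03634.
z = (0.10540 − 0.23009)/0.03634 = -0.12469/0.03634 = -3.431.
p-value = P(Z < -3.431) ≈ 0.0003, so at α = 0.05 we reject H₀.

z = -3.431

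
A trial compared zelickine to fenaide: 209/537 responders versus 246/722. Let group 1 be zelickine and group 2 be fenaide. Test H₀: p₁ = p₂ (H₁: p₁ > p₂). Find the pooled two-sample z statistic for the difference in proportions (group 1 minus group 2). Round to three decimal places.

z = 1.771

p̂₁ = 209/537 ≈ 0.38920, p̂₂ = 246/722 ≈ 0.34072.
Pooled p̂ = (209+246)/(537+722) = 455/1259 = 0.36140.
SE = √(p̂(1−p̂)(1/n₁+1/n₂)) = √(0.36140·0.63860·0.00324724) = √(0.000749429) = 0.02738.
z = (0.38920 − 0.34072)/0.02738 = 0.04848/0.02738 = 1.771.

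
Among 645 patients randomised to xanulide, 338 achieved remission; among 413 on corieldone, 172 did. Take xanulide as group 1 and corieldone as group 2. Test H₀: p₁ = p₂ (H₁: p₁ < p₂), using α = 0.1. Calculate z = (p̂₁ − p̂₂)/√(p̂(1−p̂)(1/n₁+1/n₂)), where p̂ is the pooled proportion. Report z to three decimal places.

z = 3.416

p̂₁ = 338/645 ≈ 0.52403, p̂₂ = 172/413 ≈ 0.41646.
Pooled p̂ = (338+172)/(645+413) = 510/1058 = 0.48204.
SE = √(0.249677 × 0.0039717) = 0.03149.
z = (0.52403 − 0.41646)/0.03149 = 0.10757/0.03149 = 3.416.
p-value = P(Z < 3.416) ≈ 0.9997; since p > α = 0.1, fail to reject H₀.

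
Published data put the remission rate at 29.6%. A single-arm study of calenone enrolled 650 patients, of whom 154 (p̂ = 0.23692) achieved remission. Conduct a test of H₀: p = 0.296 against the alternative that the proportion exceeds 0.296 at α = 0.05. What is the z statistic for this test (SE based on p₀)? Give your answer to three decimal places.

z = -3.299

p̂ = 154/650 = 0.23692.
Standard error under H₀: √(0.296×0.704/650) = 0.01791.
z = (0.23692 − 0.296)/0.01791 = -0.05908/0.01791 = -3.299.
p-value = P(Z > -3.299) ≈ 0.9995. With α = 0.05, fail to reject H₀.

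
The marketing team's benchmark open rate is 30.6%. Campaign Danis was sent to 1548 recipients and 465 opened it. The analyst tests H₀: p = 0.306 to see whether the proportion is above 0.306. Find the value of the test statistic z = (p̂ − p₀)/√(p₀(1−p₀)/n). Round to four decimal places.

p̂ = 465/1548 = 0.3003876.
SE = √(p₀(1−p₀)/n) = √(0.21236/1548) = 0.0117126.
z = (0.3003876 − 0.306)/0.0117126 = -0.0056124/0.0117126 = -0.4792.
p-value = P(Z > -0.479) ≈ 0.6841.

z = -0.4792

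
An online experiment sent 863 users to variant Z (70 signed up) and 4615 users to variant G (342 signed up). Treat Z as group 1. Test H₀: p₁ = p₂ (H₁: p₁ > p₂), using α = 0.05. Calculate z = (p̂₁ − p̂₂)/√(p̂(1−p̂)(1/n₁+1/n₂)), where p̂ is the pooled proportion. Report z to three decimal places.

p̂₁ = 70/863 = 0.08111, p̂₂ = 342/4615 = 0.07411.
Pooled p̂ = (70+342)/(863+4615) = 412/5478 = 0.07521.
SE = √(p̂(1−p̂)(1/n₁+1/n₂)) = √(0.07521·0.92479·0.00137543) = √(9.56661e-05) = 0.00978.
z = (0.08111 − 0.07411)/0.00978 = 0.00700/0.00978 = 0.716.
p-value = P(Z > 0.716) ≈ 0.2369. With α = 0.05, fail to reject H₀.

z = 0.716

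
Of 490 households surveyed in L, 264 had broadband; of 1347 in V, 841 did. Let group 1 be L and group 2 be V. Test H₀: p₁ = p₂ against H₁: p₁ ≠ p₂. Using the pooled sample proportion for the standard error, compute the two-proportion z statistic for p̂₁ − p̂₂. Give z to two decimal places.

z = -3.31

p̂₁ = 264/490 ≈ 0.53878, p̂₂ = 841/1347 ≈ 0.62435.
Pooled p̂ = (264+841)/(490+1347) = 1105/1837 = 0.60152.
SE = √(0.239693 × 0.00278321) = 0.02583.
z = (0.53878 − 0.62435)/0.02583 = -0.08557/0.02583 = -3.31.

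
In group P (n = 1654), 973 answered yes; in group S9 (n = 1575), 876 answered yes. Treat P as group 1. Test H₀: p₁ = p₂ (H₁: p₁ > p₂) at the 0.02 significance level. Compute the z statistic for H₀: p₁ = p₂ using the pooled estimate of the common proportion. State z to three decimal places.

p̂₁ = 973/1654 = 0.58827, p̂₂ = 876/1575 = 0.55619.
Pooled p̂ = (973+876)/(1654+1575) = 1849/3229 = 0.57262.
SE = √(0.244726 × 0.00123952) = 0.01742.
z = (0.58827 − 0.55619)/0.01742 = 0.03208/0.01742 = 1.842.
p-value = P(Z > 1.842) ≈ 0.0327; since p > α = 0.02, fail to reject H₀.

z = 1.842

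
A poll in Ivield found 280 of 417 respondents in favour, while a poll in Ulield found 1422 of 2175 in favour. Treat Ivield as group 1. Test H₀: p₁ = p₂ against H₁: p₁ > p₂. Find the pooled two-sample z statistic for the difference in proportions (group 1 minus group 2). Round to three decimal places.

p̂₁ = 280/417 ≈ 0.67146, p̂₂ = 1422/2175 ≈ 0.65379.
Pooled p̂ = (280+1422)/(417+2175) = 1702/2592 = 0.65664.
SE = √(p̂(1−p̂)(1/n₁+1/n₂)) = √(0.65664·0.34336·0.00285785) = √(0.000644346) = 0.02538.
z = (0.67146 − 0.65379)/0.02538 = 0.01767/0.02538 = 0.696.

z = 0.696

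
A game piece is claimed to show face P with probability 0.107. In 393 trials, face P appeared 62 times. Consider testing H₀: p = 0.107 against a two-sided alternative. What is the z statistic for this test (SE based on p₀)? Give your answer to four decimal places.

z = 3.2554

p̂ = 62/393 ≈ 0.157761.
Under H₀, SE = √(0.107·0.893/393) = √(0.000243132) = 0.015593.
z = (0.157761 − 0.107)/0.015593 = 0.050761/0.015593 = 3.2554.
Two-sided p-value ≈ 2·Φ(−3.255) = 0.0011.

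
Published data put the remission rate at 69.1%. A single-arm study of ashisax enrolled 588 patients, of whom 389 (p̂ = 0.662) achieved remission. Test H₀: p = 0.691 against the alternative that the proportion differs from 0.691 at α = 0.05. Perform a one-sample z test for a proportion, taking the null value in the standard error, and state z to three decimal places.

p̂ = 389/588 ≈ 0.66156.
Under H₀, SE = √(0.691·0.309/588) = √(0.000363128) = 0.01906.
z = (0.66156 − 0.691)/0.01906 = -0.02944/0.01906 = -1.545.
p-value = 2·P(Z > 1.545) ≈ 0.1224; since p > α = 0.05, fail to reject H₀.

z = -1.545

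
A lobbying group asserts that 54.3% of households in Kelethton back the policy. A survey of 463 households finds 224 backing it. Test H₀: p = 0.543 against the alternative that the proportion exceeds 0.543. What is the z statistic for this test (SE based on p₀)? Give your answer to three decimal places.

z = -2.557

p̂ = 224/463 = 0.48380.
Standard error under H₀: √(0.543×0.457/463) = 0.02315.
z = (0.48380 − 0.543)/0.02315 = -0.05920/0.02315 = -2.557.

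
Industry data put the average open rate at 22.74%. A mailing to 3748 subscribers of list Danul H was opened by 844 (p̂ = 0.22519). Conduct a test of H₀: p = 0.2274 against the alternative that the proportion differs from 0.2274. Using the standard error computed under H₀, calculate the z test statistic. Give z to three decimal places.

z = -0.323

p̂ = 844/3748 ≈ 0.22519.
Standard error under H₀: √(0.2274×0.7726/3748) = 0.00685.
z = (0.22519 − 0.2274)/0.00685 = -0.00221/0.00685 = -0.323.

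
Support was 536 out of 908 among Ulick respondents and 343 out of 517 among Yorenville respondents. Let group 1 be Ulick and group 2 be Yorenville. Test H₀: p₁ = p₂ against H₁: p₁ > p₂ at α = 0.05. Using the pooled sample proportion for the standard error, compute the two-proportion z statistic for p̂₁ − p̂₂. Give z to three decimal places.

z = -2.730

p̂₁ = 536/908 ≈ 0.59031, p̂₂ = 343/517 ≈ 0.66344.
Pooled p̂ = (536+343)/(908+517) = 879/1425 = 0.61684.
SE = √(p̂(1−p̂)(1/n₁+1/n₂)) = √(0.61684·0.38316·0.00303556) = √(0.000717448) = 0.02679.
z = (0.59031 − 0.66344)/0.02679 = -0.07313/0.02679 = -2.730.
p-value = P(Z > -2.730) ≈ 0.9968. With α = 0.05, fail to reject H₀.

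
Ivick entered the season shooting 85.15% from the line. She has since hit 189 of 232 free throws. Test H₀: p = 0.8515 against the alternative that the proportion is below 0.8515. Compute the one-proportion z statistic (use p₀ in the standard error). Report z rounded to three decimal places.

p̂ = 189/232 = 0.81466.
Under H₀, SE = √(0.8515·0.1485/232) = √(0.000545033) = 0.02335.
z = (0.81466 − 0.8515)/0.02335 = -0.03684/0.02335 = -1.578.

z = -1.578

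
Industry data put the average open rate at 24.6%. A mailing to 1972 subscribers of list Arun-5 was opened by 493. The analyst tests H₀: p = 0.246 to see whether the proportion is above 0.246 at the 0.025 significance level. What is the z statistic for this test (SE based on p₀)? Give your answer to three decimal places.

z = 0.412

p̂ = 493/1972 = 0.25000.
Under H₀, SE = √(0.246·0.754/1972) = √(9.40588e-05) = 0.00970.
z = (0.25000 − 0.246)/0.00970 = 0.00400/0.00970 = 0.412.
p-value = P(Z > 0.412) ≈ 0.3400; since p > α = 0.025, fail to reject H₀.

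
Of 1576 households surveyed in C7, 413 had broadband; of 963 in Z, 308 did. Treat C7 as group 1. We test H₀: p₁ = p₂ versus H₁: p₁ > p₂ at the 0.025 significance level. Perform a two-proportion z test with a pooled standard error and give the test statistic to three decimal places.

z = -3.133

p̂₁ = 413/1576 = 0.26206, p̂₂ = 308/963 = 0.31983.
Pooled p̂ = (413+308)/(1576+963) = 721/2539 = 0.28397.
SE = √(p̂(1−p̂)(1/n₁+1/n₂)) = √(0.28397·0.71603·0.00167294) = √(0.000340161) = 0.01844.
z = (0.26206 − 0.31983)/0.01844 = -0.05777/0.01844 = -3.133.
p-value = P(Z > -3.133) ≈ 0.9991, so at α = 0.025 we fail to reject H₀.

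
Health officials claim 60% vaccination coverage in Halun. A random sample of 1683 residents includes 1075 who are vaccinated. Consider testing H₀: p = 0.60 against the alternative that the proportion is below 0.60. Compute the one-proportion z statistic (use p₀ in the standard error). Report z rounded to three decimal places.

p̂ = 1075/1683 = 0.638740.
Standard error under H₀: √(0.6×0.4/1683) = 0.011942.
z = (0.638740 − 0.6)/0.011942 = 0.038740/0.011942 = 3.244.
p-value = P(Z < 3.244) ≈ 0.9994.

z = 3.244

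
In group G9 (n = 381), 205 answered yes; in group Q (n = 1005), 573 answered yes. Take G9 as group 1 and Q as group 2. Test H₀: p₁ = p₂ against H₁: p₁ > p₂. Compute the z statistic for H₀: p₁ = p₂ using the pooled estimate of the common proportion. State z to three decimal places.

p̂₁ = 205/381 = 0.53806, p̂₂ = 573/1005 = 0.57015.
Pooled p̂ = (205+573)/(381+1005) = 778/1386 = 0.56133.
SE = √(0.246239 × 0.0036197) = 0.02985.
z = (0.53806 − 0.57015)/0.02985 = -0.03209/0.02985 = -1.075.

z = -1.075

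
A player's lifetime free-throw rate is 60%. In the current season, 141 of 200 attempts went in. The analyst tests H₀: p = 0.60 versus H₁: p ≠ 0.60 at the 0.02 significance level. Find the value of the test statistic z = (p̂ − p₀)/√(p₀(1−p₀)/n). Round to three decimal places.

z = 3.031

p̂ = 141/200 = 0.70500.
Standard error under H₀: √(0.6×0.4/200) = 0.03464.
z = (0.70500 − 0.6)/0.03464 = 0.10500/0.03464 = 3.031.
p-value = 2·P(Z > 3.031) ≈ 0.0024, so at α = 0.02 we reject H₀.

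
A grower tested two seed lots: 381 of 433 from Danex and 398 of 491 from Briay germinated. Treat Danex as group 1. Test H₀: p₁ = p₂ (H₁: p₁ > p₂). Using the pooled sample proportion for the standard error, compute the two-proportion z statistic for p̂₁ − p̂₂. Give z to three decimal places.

p̂₁ = 381/433 = 0.87991, p̂₂ = 398/491 = 0.81059.
Pooled p̂ = (381+398)/(433+491) = 779/924 = 0.84307.
SE = √(0.132301 × 0.00434613) = 0.02398.
z = (0.87991 − 0.81059)/0.02398 = 0.06932/0.02398 = 2.891.

z = 2.891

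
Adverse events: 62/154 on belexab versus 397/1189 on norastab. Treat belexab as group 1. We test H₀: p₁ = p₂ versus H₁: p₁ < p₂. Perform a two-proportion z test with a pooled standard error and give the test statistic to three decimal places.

p̂₁ = 62/154 ≈ 0.402597, p̂₂ = 397/1189 ≈ 0.333894.
Pooled p̂ = (62+397)/(154+1189) = 459/1343 = 0.341772.
SE = √(p̂(1−p̂)(1/n₁+1/n₂)) = √(0.341772·0.658228·0.00733455) = √(0.00165001) = 0.040620.
z = (0.402597 − 0.333894)/0.040620 = 0.068703/0.040620 = 1.691.

z = 1.691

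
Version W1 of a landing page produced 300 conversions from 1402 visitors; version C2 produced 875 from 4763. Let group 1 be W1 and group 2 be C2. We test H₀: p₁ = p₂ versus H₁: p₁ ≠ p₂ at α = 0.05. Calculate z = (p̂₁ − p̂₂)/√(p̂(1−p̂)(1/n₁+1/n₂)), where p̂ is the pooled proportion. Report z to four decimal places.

p̂₁ = 300/1402 ≈ 0.213980, p̂₂ = 875/4763 ≈ 0.183708.
Pooled p̂ = (300+875)/(1402+4763) = 1175/6165 = 0.190592.
SE = √(0.154267 × 0.000923218) = 0.011934.
z = (0.213980 − 0.183708)/0.011934 = 0.030272/0.011934 = 2.5366.
p-value = 2·P(Z > 2.537) ≈ 0.0112, so at α = 0.05 we reject H₀.

z = 2.5366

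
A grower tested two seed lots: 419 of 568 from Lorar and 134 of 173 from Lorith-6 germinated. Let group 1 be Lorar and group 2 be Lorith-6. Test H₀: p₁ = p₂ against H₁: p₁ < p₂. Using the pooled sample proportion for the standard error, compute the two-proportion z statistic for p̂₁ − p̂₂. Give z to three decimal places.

p̂₁ = 419/568 = 0.73768, p̂₂ = 134/173 = 0.77457.
Pooled p̂ = (419+134)/(568+173) = 553/741 = 0.74629.
SE = √(p̂(1−p̂)(1/n₁+1/n₂)) = √(0.74629·0.25371·0.00754091) = √(0.00142781) = 0.03779.
z = (0.73768 − 0.77457)/0.03779 = -0.03689/0.03779 = -0.976.

z = -0.976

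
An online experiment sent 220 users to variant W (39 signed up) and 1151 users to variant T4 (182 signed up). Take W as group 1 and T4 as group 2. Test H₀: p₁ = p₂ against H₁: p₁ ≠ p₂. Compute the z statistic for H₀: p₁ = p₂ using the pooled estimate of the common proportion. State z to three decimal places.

p̂₁ = 39/220 = 0.17727, p̂₂ = 182/1151 = 0.15812.
Pooled p̂ = (39+182)/(220+1151) = 221/1371 = 0.16120.
SE = √(p̂(1−p̂)(1/n₁+1/n₂)) = √(0.16120·0.83880·0.00541426) = √(0.000732073) = 0.02706.
z = (0.17727 − 0.15812)/0.02706 = 0.01915/0.02706 = 0.708.

z = 0.708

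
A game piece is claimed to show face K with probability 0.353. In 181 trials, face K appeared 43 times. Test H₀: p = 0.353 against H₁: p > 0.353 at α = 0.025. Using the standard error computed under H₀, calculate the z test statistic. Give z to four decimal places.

z = -3.2495

p̂ = 43/181 ≈ 0.2375691.
SE = √(p₀(1−p₀)/n) = √(0.22839/181) = 0.0355222.
z = (0.2375691 − 0.353)/0.0355222 = -0.1154309/0.0355222 = -3.2495.
p-value = P(Z > -3.250) ≈ 0.9994; since p > α = 0.025, fail to reject H₀.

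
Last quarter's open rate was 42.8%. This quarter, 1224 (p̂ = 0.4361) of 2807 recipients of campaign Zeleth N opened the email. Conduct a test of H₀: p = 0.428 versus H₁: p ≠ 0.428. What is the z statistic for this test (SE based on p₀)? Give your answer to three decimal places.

z = 0.862

p̂ = 1224/2807 ≈ 0.43605.
Standard error under H₀: √(0.428×0.572/2807) = 0.00934.
z = (0.43605 − 0.428)/0.00934 = 0.00805/0.00934 = 0.862.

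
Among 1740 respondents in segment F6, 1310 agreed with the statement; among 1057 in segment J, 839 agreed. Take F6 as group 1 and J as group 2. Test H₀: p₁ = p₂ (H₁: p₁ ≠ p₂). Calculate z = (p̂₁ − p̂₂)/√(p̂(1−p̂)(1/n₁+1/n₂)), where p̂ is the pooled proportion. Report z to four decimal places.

z = -2.4848

p̂₁ = 1310/1740 = 0.752874, p̂₂ = 839/1057 = 0.793756.
Pooled p̂ = (1310+839)/(1740+1057) = 2149/2797 = 0.768323.
SE = √(0.178003 × 0.00152079) = 0.016453.
z = (0.752874 − 0.793756)/0.016453 = -0.040882/0.016453 = -2.4848.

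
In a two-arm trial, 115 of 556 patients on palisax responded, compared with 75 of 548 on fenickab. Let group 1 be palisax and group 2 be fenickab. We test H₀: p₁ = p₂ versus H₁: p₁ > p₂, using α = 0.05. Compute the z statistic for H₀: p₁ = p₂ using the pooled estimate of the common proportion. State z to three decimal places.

p̂₁ = 115/556 = 0.20683, p̂₂ = 75/548 = 0.13686.
Pooled p̂ = (115+75)/(556+548) = 190/1104 = 0.17210.
SE = √(0.142483 × 0.00362338) = 0.02272.
z = (0.20683 − 0.13686)/0.02272 = 0.06997/0.02272 = 3.080.
p-value = P(Z > 3.080) ≈ 0.0010; since p < α = 0.05, reject H₀.

z = 3.080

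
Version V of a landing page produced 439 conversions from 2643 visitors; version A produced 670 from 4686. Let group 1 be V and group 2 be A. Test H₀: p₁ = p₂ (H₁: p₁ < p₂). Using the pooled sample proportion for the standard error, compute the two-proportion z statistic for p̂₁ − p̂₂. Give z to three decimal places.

z = 2.652

p̂₁ = 439/2643 = 0.166099, p̂₂ = 670/4686 = 0.142979.
Pooled p̂ = (439+670)/(2643+4686) = 1109/7329 = 0.151317.
SE = √(0.12842 × 0.00059176) = 0.008717.
z = (0.166099 − 0.142979)/0.008717 = 0.023120/0.008717 = 2.652.
p-value = P(Z < 2.652) ≈ 0.9960.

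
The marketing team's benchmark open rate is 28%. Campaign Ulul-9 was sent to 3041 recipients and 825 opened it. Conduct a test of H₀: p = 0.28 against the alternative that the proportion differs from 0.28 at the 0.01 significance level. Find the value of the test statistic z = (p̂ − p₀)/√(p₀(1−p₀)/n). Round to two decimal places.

p̂ = 825/3041 ≈ 0.2713.
Under H₀, SE = √(0.28·0.72/3041) = √(6.6294e-05) = 0.0081.
z = (0.2713 − 0.28)/0.0081 = -0.0087/0.0081 = -1.07.
Two-sided p-value ≈ 2·Φ(−1.069) = 0.2849; since p > α = 0.01, fail to reject H₀.

z = -1.07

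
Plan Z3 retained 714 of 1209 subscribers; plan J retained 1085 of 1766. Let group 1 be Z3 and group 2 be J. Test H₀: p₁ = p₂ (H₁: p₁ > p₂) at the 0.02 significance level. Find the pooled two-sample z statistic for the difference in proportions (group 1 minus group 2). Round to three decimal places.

z = -1.305

p̂₁ = 714/1209 = 0.59057, p̂₂ = 1085/1766 = 0.61438.
Pooled p̂ = (714+1085)/(1209+1766) = 1799/2975 = 0.60471.
SE = √(0.239037 × 0.00139338) = 0.01825.
z = (0.59057 − 0.61438)/0.01825 = -0.02381/0.01825 = -1.305.
p-value = P(Z > -1.305) ≈ 0.9040, so at α = 0.02 we fail to reject H₀.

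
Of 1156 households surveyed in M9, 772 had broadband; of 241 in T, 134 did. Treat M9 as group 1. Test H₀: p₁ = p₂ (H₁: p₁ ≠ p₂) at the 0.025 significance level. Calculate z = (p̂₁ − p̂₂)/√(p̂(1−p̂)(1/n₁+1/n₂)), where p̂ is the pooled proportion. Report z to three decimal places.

p̂₁ = 772/1156 = 0.66782, p̂₂ = 134/241 = 0.55602.
Pooled p̂ = (772+134)/(1156+241) = 906/1397 = 0.64853.
SE = √(p̂(1−p̂)(1/n₁+1/n₂)) = √(0.64853·0.35147·0.00501443) = √(0.00114298) = 0.03381.
z = (0.66782 − 0.55602)/0.03381 = 0.11180/0.03381 = 3.307.
Two-sided p-value ≈ 2·Φ(−3.307) = 0.0009, so at α = 0.025 we reject H₀.

z = 3.307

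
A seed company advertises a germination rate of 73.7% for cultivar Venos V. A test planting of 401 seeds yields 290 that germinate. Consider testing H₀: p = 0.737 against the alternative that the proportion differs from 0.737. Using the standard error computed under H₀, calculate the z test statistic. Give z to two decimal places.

p̂ = 290/401 = 0.7232.
Under H₀, SE = √(0.737·0.263/401) = √(0.000483369) = 0.0220.
z = (0.7232 − 0.737)/0.0220 = -0.0138/0.0220 = -0.63.
Two-sided p-value ≈ 2·Φ(−0.628) = 0.5300.

z = -0.63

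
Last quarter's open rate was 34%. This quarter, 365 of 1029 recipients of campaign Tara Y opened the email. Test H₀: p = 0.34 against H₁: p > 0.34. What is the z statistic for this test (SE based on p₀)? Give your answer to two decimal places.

p̂ = 365/1029 = 0.35471.
Under H₀, SE = √(0.34·0.66/1029) = √(0.000218076) = 0.01477.
z = (0.35471 − 0.34)/0.01477 = 0.01471/0.01477 = 1.00.
p-value = P(Z > 0.996) ≈ 0.1595.

z = 1.00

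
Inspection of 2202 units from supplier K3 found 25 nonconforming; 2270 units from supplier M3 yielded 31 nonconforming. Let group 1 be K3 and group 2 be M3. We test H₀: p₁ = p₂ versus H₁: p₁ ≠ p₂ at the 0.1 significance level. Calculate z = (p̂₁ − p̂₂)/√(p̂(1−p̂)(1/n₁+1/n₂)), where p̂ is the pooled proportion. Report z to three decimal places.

p̂₁ = 25/2202 = 0.011353, p̂₂ = 31/2270 = 0.013656.
Pooled p̂ = (25+31)/(2202+2270) = 56/4472 = 0.012522.
SE = √(0.0123656 × 0.000894661) = 0.003326.
z = (0.011353 − 0.013656)/0.003326 = -0.002303/0.003326 = -0.692.
Two-sided p-value ≈ 2·Φ(−0.692) = 0.4887, so at α = 0.1 we fail to reject H₀.

z = -0.692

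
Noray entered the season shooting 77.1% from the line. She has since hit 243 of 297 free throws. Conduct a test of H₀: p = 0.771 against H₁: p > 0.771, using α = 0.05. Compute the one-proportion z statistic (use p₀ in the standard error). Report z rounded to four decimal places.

z = 1.9351

p̂ = 243/297 ≈ 0.818182.
Standard error under H₀: √(0.771×0.229/297) = 0.024382.
z = (0.818182 − 0.771)/0.024382 = 0.047182/0.024382 = 1.9351.
p-value = P(Z > 1.935) ≈ 0.0265; since p < α = 0.05, reject H₀.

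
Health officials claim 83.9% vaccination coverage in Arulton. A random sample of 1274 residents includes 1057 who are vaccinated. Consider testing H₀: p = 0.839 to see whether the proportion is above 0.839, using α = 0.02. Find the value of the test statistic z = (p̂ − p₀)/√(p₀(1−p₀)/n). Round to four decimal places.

z = -0.9061

p̂ = 1057/1274 ≈ 0.829670.
SE = √(p₀(1−p₀)/n) = √(0.13508/1274) = 0.010297.
z = (0.829670 − 0.839)/0.010297 = -0.009330/0.010297 = -0.9061.
p-value = P(Z > -0.906) ≈ 0.8175. With α = 0.02, fail to reject H₀.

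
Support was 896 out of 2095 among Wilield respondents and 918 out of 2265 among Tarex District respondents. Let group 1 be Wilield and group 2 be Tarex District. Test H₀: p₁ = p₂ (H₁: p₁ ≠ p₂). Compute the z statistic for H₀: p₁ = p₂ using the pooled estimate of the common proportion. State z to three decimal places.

z = 1.498

p̂₁ = 896/2095 ≈ 0.42768, p̂₂ = 918/2265 ≈ 0.40530.
Pooled p̂ = (896+918)/(2095+2265) = 1814/4360 = 0.41606.
SE = √(0.242953 × 0.000918828) = 0.01494.
z = (0.42768 − 0.40530)/0.01494 = 0.02238/0.01494 = 1.498.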